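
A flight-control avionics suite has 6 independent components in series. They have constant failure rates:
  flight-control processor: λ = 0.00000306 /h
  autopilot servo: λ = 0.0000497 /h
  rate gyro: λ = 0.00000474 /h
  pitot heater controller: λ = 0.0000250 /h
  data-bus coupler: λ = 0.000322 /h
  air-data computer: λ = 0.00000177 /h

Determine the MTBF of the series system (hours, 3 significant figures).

2460

Series of exponential components: λ_sys = Σ λ_i
λ_sys = 0.00000306 + 0.0000497 + 0.00000474 + 0.0000250 + 0.000322 + 0.00000177 = 4.0627e-04 /h
MTBF = 1 / λ_sys = 2460 h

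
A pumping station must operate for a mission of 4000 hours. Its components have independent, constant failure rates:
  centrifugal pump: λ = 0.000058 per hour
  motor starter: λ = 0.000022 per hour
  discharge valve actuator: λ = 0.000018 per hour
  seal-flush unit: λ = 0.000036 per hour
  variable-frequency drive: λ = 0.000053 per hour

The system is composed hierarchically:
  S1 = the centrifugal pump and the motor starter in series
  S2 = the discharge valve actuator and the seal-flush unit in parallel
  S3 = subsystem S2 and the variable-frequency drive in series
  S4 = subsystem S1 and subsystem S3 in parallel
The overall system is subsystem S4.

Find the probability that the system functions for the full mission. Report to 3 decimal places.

0.946

R(centrifugal pump) = exp(−0.000058 × 4000) = 0.79295
R(motor starter) = exp(−0.000022 × 4000) = 0.91576
R(discharge valve actuator) = exp(−0.000018 × 4000) = 0.93053
R(seal-flush unit) = exp(−0.000036 × 4000) = 0.86589
R(variable-frequency drive) = exp(−0.000053 × 4000) = 0.80896
Series (centrifugal pump and motor starter): 0.79295 × 0.91576 = 0.72615
Parallel (discharge valve actuator and seal-flush unit): 1 − (1 − 0.93053)(1 − 0.86589) = 0.99068
Series ([0.99068] and variable-frequency drive): 0.99068 × 0.80896 = 0.80142
Parallel ([0.72615] and [0.80142]): 1 − (1 − 0.72615)(1 − 0.80142) = 0.946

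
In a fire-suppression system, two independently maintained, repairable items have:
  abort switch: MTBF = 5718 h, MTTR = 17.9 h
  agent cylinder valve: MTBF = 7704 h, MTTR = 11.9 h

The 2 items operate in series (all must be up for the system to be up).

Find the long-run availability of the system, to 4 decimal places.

A(abort switch) = MTBF/(MTBF+MTTR) = 5718/(5718+17.9) = 0.996879
A(agent cylinder valve) = MTBF/(MTBF+MTTR) = 7704/(7704+11.9) = 0.998458
Series availability: 0.996879 × 0.998458 = 0.9953

0.9953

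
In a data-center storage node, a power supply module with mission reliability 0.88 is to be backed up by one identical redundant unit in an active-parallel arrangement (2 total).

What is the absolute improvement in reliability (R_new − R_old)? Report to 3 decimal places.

0.106

R_before = 0.88
R_after = 1 − (1 − 0.88)^2 = 0.986
ΔR = 0.986 − 0.88 = 0.106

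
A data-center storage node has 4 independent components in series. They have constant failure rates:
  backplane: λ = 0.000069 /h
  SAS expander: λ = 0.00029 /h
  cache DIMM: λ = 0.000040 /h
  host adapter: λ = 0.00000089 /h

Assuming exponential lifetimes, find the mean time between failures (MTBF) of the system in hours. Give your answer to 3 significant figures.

Series of exponential components: λ_sys = Σ λ_i
λ_sys = 0.000069 + 0.00029 + 0.000040 + 0.00000089 = 3.9989e-04 /h
MTBF = 1 / λ_sys = 2500 h

2500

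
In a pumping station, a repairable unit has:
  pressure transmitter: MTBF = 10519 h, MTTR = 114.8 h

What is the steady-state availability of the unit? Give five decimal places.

0.98920

A(pressure transmitter) = MTBF/(MTBF+MTTR) = 10519/(10519+114.8) = 0.98920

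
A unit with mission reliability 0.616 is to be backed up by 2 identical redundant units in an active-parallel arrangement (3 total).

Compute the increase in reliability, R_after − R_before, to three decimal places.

0.327

R_before = 0.616
R_after = 1 − (1 − 0.616)^3 = 0.943
ΔR = 0.943 − 0.616 = 0.327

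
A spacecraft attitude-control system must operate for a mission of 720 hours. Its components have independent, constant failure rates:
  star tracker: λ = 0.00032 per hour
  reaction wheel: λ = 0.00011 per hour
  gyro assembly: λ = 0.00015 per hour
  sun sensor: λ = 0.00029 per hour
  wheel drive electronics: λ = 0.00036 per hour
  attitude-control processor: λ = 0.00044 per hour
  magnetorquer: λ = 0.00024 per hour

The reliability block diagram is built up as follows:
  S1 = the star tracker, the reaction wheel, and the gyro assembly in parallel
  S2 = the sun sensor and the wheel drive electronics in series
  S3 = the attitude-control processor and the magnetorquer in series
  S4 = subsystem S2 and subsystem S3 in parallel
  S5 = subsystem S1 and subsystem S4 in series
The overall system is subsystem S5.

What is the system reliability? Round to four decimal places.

R(star tracker) = exp(−0.00032 × 720) = 0.794216
R(reaction wheel) = exp(−0.00011 × 720) = 0.923855
R(gyro assembly) = exp(−0.00015 × 720) = 0.897628
R(sun sensor) = exp(−0.00029 × 720) = 0.811558
R(wheel drive electronics) = exp(−0.00036 × 720) = 0.771669
R(attitude-control processor) = exp(−0.00044 × 720) = 0.728476
R(magnetorquer) = exp(−0.00024 × 720) = 0.841306
Parallel (star tracker, reaction wheel, and gyro assembly): 1 − (1 − 0.794216)(1 − 0.923855)(1 − 0.897628) = 0.998396
Series (sun sensor and wheel drive electronics): 0.811558 × 0.771669 = 0.626254
Series (attitude-control processor and magnetorquer): 0.728476 × 0.841306 = 0.612871
Parallel ([0.626254] and [0.612871]): 1 − (1 − 0.626254)(1 − 0.612871) = 0.855312
Series ([0.998396] and [0.855312]): 0.998396 × 0.855312 = 0.8539

0.8539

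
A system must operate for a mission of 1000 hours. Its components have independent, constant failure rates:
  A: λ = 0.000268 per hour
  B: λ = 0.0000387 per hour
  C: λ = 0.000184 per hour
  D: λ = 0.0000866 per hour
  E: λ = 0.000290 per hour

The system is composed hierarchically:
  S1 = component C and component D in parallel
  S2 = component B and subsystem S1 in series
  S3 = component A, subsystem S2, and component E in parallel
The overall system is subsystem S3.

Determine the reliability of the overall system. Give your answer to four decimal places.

R(A) = exp(−0.000268 × 1000) = 0.764908
R(B) = exp(−0.0000387 × 1000) = 0.962039
R(C) = exp(−0.000184 × 1000) = 0.831936
R(D) = exp(−0.0000866 × 1000) = 0.917044
R(E) = exp(−0.000290 × 1000) = 0.748264
Parallel (C and D): 1 − (1 − 0.831936)(1 − 0.917044) = 0.986058
Series (B and [0.986058]): 0.962039 × 0.986058 = 0.948626
Parallel (A, [0.948626], and E): 1 − (1 − 0.764908)(1 − 0.948626)(1 − 0.748264) = 0.9970

0.9970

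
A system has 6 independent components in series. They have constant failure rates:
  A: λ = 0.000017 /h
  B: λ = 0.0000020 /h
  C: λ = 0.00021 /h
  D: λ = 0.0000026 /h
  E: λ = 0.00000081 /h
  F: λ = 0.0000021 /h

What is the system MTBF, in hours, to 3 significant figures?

4260

Series of exponential components: λ_sys = Σ λ_i
λ_sys = 0.000017 + 0.0000020 + 0.00021 + 0.0000026 + 0.00000081 + 0.0000021 = 2.3451e-04 /h
MTBF = 1 / λ_sys = 4260 h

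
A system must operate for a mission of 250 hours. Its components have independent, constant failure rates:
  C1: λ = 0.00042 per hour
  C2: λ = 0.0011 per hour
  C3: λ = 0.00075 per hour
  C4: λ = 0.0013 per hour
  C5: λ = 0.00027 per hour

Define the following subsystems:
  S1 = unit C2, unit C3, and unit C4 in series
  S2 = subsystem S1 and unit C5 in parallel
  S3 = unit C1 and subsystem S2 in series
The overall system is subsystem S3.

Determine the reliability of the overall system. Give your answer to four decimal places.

R(C1) = exp(−0.00042 × 250) = 0.900325
R(C2) = exp(−0.0011 × 250) = 0.759572
R(C3) = exp(−0.00075 × 250) = 0.829029
R(C4) = exp(−0.0013 × 250) = 0.722527
R(C5) = exp(−0.00027 × 250) = 0.934728
Series (C2, C3, and C4): 0.759572 × 0.829029 × 0.722527 = 0.454980
Parallel ([0.454980] and C5): 1 − (1 − 0.454980)(1 − 0.934728) = 0.964425
Series (C1 and [0.964425]): 0.900325 × 0.964425 = 0.8683

0.8683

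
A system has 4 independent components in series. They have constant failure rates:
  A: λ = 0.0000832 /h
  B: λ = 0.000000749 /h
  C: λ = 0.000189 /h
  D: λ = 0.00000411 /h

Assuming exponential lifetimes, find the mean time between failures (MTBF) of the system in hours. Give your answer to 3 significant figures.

3610

Series of exponential components: λ_sys = Σ λ_i
λ_sys = 0.0000832 + 0.000000749 + 0.000189 + 0.00000411 = 2.7706e-04 /h
MTBF = 1 / λ_sys = 3610 h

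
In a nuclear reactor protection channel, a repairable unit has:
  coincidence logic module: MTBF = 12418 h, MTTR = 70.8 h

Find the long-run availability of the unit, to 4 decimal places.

0.9943

A(coincidence logic module) = MTBF/(MTBF+MTTR) = 12418/(12418+70.8) = 0.9943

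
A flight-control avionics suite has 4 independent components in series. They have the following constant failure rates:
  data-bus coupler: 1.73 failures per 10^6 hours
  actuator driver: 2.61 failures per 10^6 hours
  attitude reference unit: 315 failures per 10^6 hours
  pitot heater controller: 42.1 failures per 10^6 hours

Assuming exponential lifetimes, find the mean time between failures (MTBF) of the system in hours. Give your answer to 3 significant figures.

2770

Series of exponential components: λ_sys = Σ λ_i
λ_sys = 0.00000173 + 0.00000261 + 0.000315 + 0.0000421 = 3.6144e-04 /h
MTBF = 1 / λ_sys = 2770 h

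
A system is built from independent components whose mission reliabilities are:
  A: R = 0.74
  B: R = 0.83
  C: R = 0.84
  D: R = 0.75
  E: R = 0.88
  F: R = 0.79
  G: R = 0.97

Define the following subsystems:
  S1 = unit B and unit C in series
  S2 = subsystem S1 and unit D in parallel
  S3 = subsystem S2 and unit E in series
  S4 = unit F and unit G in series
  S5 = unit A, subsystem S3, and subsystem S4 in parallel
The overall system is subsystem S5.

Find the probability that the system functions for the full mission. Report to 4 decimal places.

0.9887

Series (B and C): 0.830000 × 0.840000 = 0.697200
Parallel ([0.697200] and D): 1 − (1 − 0.697200)(1 − 0.750000) = 0.924300
Series ([0.924300] and E): 0.924300 × 0.880000 = 0.813384
Series (F and G): 0.790000 × 0.970000 = 0.766300
Parallel (A, [0.813384], and [0.766300]): 1 − (1 − 0.740000)(1 − 0.813384)(1 − 0.766300) = 0.9887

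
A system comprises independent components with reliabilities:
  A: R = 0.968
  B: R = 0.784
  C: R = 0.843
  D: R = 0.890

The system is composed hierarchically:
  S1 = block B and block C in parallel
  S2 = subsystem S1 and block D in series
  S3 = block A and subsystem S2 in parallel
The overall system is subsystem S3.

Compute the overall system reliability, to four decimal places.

0.9955

Parallel (B and C): 1 − (1 − 0.784000)(1 − 0.843000) = 0.966088
Series ([0.966088] and D): 0.966088 × 0.890000 = 0.859818
Parallel (A and [0.859818]): 1 − (1 − 0.968000)(1 − 0.859818) = 0.9955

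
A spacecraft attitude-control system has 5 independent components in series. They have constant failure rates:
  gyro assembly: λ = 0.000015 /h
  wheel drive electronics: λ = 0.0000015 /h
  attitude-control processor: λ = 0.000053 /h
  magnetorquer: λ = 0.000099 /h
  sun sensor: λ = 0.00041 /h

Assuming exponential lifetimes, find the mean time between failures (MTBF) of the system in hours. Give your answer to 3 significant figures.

1730

Series of exponential components: λ_sys = Σ λ_i
λ_sys = 0.000015 + 0.0000015 + 0.000053 + 0.000099 + 0.00041 = 5.7850e-04 /h
MTBF = 1 / λ_sys = 1730 h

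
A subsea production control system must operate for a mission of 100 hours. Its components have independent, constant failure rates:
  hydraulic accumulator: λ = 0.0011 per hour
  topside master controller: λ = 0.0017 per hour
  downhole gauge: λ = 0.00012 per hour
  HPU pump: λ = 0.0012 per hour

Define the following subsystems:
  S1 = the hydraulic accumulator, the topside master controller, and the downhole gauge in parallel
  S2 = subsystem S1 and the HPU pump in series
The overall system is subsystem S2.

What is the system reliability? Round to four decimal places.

R(hydraulic accumulator) = exp(−0.0011 × 100) = 0.895834
R(topside master controller) = exp(−0.0017 × 100) = 0.843665
R(downhole gauge) = exp(−0.00012 × 100) = 0.988072
R(HPU pump) = exp(−0.0012 × 100) = 0.886920
Parallel (hydraulic accumulator, topside master controller, and downhole gauge): 1 − (1 − 0.895834)(1 − 0.843665)(1 − 0.988072) = 0.999806
Series ([0.999806] and HPU pump): 0.999806 × 0.886920 = 0.8867

0.8867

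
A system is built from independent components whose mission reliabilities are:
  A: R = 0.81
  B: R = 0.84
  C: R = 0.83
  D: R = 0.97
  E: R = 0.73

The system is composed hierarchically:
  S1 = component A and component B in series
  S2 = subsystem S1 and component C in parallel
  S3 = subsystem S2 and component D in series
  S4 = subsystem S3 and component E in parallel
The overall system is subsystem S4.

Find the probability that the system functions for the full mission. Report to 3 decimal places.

0.978

Series (A and B): 0.81000 × 0.84000 = 0.68040
Parallel ([0.68040] and C): 1 − (1 − 0.68040)(1 − 0.83000) = 0.94567
Series ([0.94567] and D): 0.94567 × 0.97000 = 0.91730
Parallel ([0.91730] and E): 1 − (1 − 0.91730)(1 − 0.73000) = 0.978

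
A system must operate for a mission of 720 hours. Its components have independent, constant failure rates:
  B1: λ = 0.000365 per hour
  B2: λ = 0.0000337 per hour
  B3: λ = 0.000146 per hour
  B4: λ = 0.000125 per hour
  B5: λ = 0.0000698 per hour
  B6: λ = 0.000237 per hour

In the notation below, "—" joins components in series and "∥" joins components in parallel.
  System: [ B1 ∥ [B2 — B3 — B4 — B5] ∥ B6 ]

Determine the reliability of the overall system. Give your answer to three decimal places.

0.991

R(B1) = exp(−0.000365 × 720) = 0.76890
R(B2) = exp(−0.0000337 × 720) = 0.97603
R(B3) = exp(−0.000146 × 720) = 0.90022
R(B4) = exp(−0.000125 × 720) = 0.91393
R(B5) = exp(−0.0000698 × 720) = 0.95099
R(B6) = exp(−0.000237 × 720) = 0.84313
Series (B2, B3, B4, and B5): 0.97603 × 0.90022 × 0.91393 × 0.95099 = 0.76366
Parallel (B1, [0.76366], and B6): 1 − (1 − 0.76890)(1 − 0.76366)(1 − 0.84313) = 0.991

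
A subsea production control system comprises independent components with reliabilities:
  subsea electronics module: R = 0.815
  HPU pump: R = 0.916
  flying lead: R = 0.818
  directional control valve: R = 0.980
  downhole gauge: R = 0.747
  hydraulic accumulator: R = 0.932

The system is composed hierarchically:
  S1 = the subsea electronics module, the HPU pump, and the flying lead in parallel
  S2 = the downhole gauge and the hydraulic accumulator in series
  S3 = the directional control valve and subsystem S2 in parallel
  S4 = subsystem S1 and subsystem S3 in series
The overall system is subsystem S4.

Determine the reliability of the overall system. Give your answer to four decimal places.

0.9911

Parallel (subsea electronics module, HPU pump, and flying lead): 1 − (1 − 0.815000)(1 − 0.916000)(1 − 0.818000) = 0.997172
Series (downhole gauge and hydraulic accumulator): 0.747000 × 0.932000 = 0.696204
Parallel (directional control valve and [0.696204]): 1 − (1 − 0.980000)(1 − 0.696204) = 0.993924
Series ([0.997172] and [0.993924]): 0.997172 × 0.993924 = 0.9911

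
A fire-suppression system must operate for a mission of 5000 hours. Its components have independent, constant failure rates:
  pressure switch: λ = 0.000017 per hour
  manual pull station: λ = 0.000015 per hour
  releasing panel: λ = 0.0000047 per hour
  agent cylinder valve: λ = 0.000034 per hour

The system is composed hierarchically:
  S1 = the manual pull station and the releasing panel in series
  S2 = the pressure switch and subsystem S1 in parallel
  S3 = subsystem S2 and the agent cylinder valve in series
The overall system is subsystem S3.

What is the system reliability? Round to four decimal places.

0.8372

R(pressure switch) = exp(−0.000017 × 5000) = 0.918512
R(manual pull station) = exp(−0.000015 × 5000) = 0.927743
R(releasing panel) = exp(−0.0000047 × 5000) = 0.976774
R(agent cylinder valve) = exp(−0.000034 × 5000) = 0.843665
Series (manual pull station and releasing panel): 0.927743 × 0.976774 = 0.906195
Parallel (pressure switch and [0.906195]): 1 − (1 − 0.918512)(1 − 0.906195) = 0.992356
Series ([0.992356] and agent cylinder valve): 0.992356 × 0.843665 = 0.8372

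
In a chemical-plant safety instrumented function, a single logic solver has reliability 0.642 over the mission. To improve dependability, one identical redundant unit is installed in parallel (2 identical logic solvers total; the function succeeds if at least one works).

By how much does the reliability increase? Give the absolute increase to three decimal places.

0.230

R_before = 0.642
R_after = 1 − (1 − 0.642)^2 = 0.872
ΔR = 0.872 − 0.642 = 0.230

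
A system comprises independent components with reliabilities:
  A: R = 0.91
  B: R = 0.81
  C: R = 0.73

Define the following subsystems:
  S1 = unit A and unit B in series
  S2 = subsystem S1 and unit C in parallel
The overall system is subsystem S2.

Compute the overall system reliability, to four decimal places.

0.9290

Series (A and B): 0.910000 × 0.810000 = 0.737100
Parallel ([0.737100] and C): 1 − (1 − 0.737100)(1 − 0.730000) = 0.9290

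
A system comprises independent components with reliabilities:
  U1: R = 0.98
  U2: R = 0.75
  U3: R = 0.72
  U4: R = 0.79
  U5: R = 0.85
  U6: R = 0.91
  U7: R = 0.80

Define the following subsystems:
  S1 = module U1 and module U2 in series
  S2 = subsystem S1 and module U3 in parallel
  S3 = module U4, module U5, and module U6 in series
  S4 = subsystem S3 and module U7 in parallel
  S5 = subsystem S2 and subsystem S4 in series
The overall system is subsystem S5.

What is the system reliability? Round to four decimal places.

0.8538

Series (U1 and U2): 0.980000 × 0.750000 = 0.735000
Parallel ([0.735000] and U3): 1 − (1 − 0.735000)(1 − 0.720000) = 0.925800
Series (U4, U5, and U6): 0.790000 × 0.850000 × 0.910000 = 0.611065
Parallel ([0.611065] and U7): 1 − (1 − 0.611065)(1 − 0.800000) = 0.922213
Series ([0.925800] and [0.922213]): 0.925800 × 0.922213 = 0.8538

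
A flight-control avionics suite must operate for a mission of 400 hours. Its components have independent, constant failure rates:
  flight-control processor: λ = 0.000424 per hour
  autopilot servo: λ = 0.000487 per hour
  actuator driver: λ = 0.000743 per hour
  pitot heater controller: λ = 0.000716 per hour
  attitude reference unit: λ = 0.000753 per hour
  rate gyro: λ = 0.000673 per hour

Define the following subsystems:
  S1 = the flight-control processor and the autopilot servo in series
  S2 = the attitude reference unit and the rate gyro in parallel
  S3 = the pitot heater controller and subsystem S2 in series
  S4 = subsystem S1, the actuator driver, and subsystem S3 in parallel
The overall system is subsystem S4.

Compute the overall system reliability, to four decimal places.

0.9768

R(flight-control processor) = exp(−0.000424 × 400) = 0.844002
R(autopilot servo) = exp(−0.000487 × 400) = 0.822999
R(actuator driver) = exp(−0.000743 × 400) = 0.742895
R(pitot heater controller) = exp(−0.000716 × 400) = 0.750962
R(attitude reference unit) = exp(−0.000753 × 400) = 0.739930
R(rate gyro) = exp(−0.000673 × 400) = 0.763990
Series (flight-control processor and autopilot servo): 0.844002 × 0.822999 = 0.694613
Parallel (attitude reference unit and rate gyro): 1 − (1 − 0.739930)(1 − 0.763990) = 0.938621
Series (pitot heater controller and [0.938621]): 0.750962 × 0.938621 = 0.704869
Parallel ([0.694613], actuator driver, and [0.704869]): 1 − (1 − 0.694613)(1 − 0.742895)(1 − 0.704869) = 0.9768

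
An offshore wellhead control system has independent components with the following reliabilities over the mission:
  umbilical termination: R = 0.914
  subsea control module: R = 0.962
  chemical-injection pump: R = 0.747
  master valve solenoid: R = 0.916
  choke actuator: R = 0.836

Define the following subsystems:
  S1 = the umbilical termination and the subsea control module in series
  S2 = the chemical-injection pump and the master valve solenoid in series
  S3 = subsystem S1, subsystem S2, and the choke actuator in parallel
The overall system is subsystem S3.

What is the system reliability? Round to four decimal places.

Series (umbilical termination and subsea control module): 0.914000 × 0.962000 = 0.879268
Series (chemical-injection pump and master valve solenoid): 0.747000 × 0.916000 = 0.684252
Parallel ([0.879268], [0.684252], and choke actuator): 1 − (1 − 0.879268)(1 − 0.684252)(1 − 0.836000) = 0.9937

0.9937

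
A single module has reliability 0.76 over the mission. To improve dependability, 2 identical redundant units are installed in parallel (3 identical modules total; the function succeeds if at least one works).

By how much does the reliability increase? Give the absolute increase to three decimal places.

R_before = 0.76
R_after = 1 − (1 − 0.76)^3 = 0.986
ΔR = 0.986 − 0.76 = 0.226

0.226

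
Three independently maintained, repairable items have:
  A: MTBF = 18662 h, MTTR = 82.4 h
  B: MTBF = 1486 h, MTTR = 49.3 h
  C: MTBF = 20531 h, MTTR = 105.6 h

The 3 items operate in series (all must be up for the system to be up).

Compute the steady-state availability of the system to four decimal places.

0.9587

A(A) = MTBF/(MTBF+MTTR) = 18662/(18662+82.4) = 0.995604
A(B) = MTBF/(MTBF+MTTR) = 1486/(1486+49.3) = 0.967889
A(C) = MTBF/(MTBF+MTTR) = 20531/(20531+105.6) = 0.994883
Series availability: 0.995604 × 0.967889 × 0.994883 = 0.9587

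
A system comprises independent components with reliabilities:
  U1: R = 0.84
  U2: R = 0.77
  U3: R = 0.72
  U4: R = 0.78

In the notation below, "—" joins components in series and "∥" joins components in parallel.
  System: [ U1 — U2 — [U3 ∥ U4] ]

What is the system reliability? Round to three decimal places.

Parallel (U3 and U4): 1 − (1 − 0.72000)(1 − 0.78000) = 0.93840
Series (U1, U2, and [0.93840]): 0.84000 × 0.77000 × 0.93840 = 0.607

0.607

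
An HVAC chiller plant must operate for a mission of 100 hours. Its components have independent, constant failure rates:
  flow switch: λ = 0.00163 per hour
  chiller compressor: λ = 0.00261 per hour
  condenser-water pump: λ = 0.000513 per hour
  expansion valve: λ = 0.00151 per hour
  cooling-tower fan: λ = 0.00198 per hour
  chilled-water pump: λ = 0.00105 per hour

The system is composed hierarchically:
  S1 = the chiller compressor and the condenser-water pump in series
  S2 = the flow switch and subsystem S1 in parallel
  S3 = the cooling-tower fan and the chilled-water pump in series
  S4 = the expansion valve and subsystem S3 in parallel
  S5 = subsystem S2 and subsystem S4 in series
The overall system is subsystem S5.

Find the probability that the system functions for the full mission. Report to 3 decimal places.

R(flow switch) = exp(−0.00163 × 100) = 0.84959
R(chiller compressor) = exp(−0.00261 × 100) = 0.77028
R(condenser-water pump) = exp(−0.000513 × 100) = 0.94999
R(expansion valve) = exp(−0.00151 × 100) = 0.85985
R(cooling-tower fan) = exp(−0.00198 × 100) = 0.82037
R(chilled-water pump) = exp(−0.00105 × 100) = 0.90032
Series (chiller compressor and condenser-water pump): 0.77028 × 0.94999 = 0.73176
Parallel (flow switch and [0.73176]): 1 − (1 − 0.84959)(1 − 0.73176) = 0.95965
Series (cooling-tower fan and chilled-water pump): 0.82037 × 0.90032 = 0.73860
Parallel (expansion valve and [0.73860]): 1 − (1 − 0.85985)(1 − 0.73860) = 0.96336
Series ([0.95965] and [0.96336]): 0.95965 × 0.96336 = 0.924

0.924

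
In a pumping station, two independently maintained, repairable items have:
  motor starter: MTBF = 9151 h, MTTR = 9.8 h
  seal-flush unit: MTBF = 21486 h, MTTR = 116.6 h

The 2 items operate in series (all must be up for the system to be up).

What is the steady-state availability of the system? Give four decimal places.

A(motor starter) = MTBF/(MTBF+MTTR) = 9151/(9151+9.8) = 0.998930
A(seal-flush unit) = MTBF/(MTBF+MTTR) = 21486/(21486+116.6) = 0.994603
Series availability: 0.998930 × 0.994603 = 0.9935

0.9935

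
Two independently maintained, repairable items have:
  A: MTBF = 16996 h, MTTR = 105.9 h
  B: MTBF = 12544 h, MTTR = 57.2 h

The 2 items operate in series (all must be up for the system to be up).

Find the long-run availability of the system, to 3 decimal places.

0.989

A(A) = MTBF/(MTBF+MTTR) = 16996/(16996+105.9) = 0.993808
A(B) = MTBF/(MTBF+MTTR) = 12544/(12544+57.2) = 0.995461
Series availability: 0.993808 × 0.995461 = 0.989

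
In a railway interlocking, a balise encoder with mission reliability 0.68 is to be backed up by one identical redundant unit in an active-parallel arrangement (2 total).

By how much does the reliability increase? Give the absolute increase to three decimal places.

0.218

R_before = 0.68
R_after = 1 − (1 − 0.68)^2 = 0.898
ΔR = 0.898 − 0.68 = 0.218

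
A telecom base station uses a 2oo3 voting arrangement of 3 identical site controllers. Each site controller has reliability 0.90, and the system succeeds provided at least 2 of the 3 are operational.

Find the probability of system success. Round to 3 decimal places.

R = Σ_{i=2}^{3} C(3,i) p^i (1−p)^{3−i} with p = 0.90
C(3,2)·0.90^2·0.10^1 = 0.24300
C(3,3)·0.90^3·0.10^0 = 0.72900
Sum = 0.972

0.972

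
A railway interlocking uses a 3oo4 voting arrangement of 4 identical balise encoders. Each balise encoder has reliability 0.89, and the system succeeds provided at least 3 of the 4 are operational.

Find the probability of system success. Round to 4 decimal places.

R = Σ_{i=3}^{4} C(4,i) p^i (1−p)^{4−i} with p = 0.89
C(4,3)·0.89^3·0.11^1 = 0.310186
C(4,4)·0.89^4·0.11^0 = 0.627422
Sum = 0.9376

0.9376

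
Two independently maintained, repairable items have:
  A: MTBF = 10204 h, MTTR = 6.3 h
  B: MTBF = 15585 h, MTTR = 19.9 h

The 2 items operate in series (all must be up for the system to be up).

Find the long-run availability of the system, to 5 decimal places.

0.99811

A(A) = MTBF/(MTBF+MTTR) = 10204/(10204+6.3) = 0.999383
A(B) = MTBF/(MTBF+MTTR) = 15585/(15585+19.9) = 0.998725
Series availability: 0.999383 × 0.998725 = 0.99811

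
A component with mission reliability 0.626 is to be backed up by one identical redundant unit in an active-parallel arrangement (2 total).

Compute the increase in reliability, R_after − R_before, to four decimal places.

0.2341

R_before = 0.626
R_after = 1 − (1 − 0.626)^2 = 0.8601
ΔR = 0.8601 − 0.626 = 0.2341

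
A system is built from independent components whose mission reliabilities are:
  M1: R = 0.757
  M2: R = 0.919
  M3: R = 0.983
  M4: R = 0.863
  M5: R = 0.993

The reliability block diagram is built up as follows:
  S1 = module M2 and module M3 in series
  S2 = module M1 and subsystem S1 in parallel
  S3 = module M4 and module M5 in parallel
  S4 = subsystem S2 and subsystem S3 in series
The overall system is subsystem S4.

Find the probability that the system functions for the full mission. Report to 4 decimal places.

0.9756

Series (M2 and M3): 0.919000 × 0.983000 = 0.903377
Parallel (M1 and [0.903377]): 1 − (1 − 0.757000)(1 − 0.903377) = 0.976521
Parallel (M4 and M5): 1 − (1 − 0.863000)(1 − 0.993000) = 0.999041
Series ([0.976521] and [0.999041]): 0.976521 × 0.999041 = 0.9756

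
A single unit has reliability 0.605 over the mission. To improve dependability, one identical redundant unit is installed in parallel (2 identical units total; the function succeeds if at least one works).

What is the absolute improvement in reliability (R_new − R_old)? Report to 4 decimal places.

0.2390

R_before = 0.605
R_after = 1 − (1 − 0.605)^2 = 0.8440
ΔR = 0.8440 − 0.605 = 0.2390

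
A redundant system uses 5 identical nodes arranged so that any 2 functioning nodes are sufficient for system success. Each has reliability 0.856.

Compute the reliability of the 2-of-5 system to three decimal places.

R = Σ_{i=2}^{5} C(5,i) p^i (1−p)^{5−i} with p = 0.856
C(5,2)·0.856^2·0.144^3 = 0.02188
C(5,3)·0.856^3·0.144^2 = 0.13006
C(5,4)·0.856^4·0.144^1 = 0.38657
C(5,5)·0.856^5·0.144^0 = 0.45959
Sum = 0.998

0.998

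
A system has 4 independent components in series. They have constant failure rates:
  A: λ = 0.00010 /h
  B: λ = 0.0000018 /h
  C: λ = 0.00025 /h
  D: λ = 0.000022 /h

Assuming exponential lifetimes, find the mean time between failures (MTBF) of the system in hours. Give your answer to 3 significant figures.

2680

Series of exponential components: λ_sys = Σ λ_i
λ_sys = 0.00010 + 0.0000018 + 0.00025 + 0.000022 = 3.7380e-04 /h
MTBF = 1 / λ_sys = 2680 h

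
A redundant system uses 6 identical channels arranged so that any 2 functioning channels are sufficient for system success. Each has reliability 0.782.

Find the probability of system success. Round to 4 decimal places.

0.9976

R = Σ_{i=2}^{6} C(6,i) p^i (1−p)^{6−i} with p = 0.782
C(6,2)·0.782^2·0.218^4 = 0.020717
C(6,3)·0.782^3·0.218^3 = 0.099088
C(6,4)·0.782^4·0.218^2 = 0.266582
C(6,5)·0.782^5·0.218^1 = 0.382509
C(6,6)·0.782^6·0.218^0 = 0.228686
Sum = 0.9976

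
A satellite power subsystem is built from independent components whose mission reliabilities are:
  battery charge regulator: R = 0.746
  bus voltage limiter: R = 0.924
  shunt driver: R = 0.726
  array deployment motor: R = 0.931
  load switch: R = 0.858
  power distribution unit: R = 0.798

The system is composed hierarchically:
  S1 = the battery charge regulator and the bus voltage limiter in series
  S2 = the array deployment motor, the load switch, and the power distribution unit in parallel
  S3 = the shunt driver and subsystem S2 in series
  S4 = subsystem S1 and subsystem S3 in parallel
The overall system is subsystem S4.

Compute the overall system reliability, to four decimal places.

0.9144

Series (battery charge regulator and bus voltage limiter): 0.746000 × 0.924000 = 0.689304
Parallel (array deployment motor, load switch, and power distribution unit): 1 − (1 − 0.931000)(1 − 0.858000)(1 − 0.798000) = 0.998021
Series (shunt driver and [0.998021]): 0.726000 × 0.998021 = 0.724563
Parallel ([0.689304] and [0.724563]): 1 − (1 − 0.689304)(1 − 0.724563) = 0.9144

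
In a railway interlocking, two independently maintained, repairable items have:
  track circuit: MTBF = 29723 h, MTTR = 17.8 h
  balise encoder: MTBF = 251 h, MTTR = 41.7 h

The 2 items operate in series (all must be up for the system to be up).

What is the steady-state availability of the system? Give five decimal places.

0.85702

A(track circuit) = MTBF/(MTBF+MTTR) = 29723/(29723+17.8) = 0.999401
A(balise encoder) = MTBF/(MTBF+MTTR) = 251/(251+41.7) = 0.857533
Series availability: 0.999401 × 0.857533 = 0.85702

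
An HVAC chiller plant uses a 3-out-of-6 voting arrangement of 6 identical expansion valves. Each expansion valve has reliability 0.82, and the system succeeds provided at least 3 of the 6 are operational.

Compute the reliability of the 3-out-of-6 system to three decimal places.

R = Σ_{i=3}^{6} C(6,i) p^i (1−p)^{6−i} with p = 0.82
C(6,3)·0.82^3·0.18^3 = 0.06431
C(6,4)·0.82^4·0.18^2 = 0.21973
C(6,5)·0.82^5·0.18^1 = 0.40040
C(6,6)·0.82^6·0.18^0 = 0.30401
Sum = 0.988

0.988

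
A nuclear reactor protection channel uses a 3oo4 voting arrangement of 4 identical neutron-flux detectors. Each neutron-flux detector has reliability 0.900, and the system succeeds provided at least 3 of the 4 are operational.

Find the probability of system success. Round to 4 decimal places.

0.9477

R = Σ_{i=3}^{4} C(4,i) p^i (1−p)^{4−i} with p = 0.900
C(4,3)·0.900^3·0.100^1 = 0.291600
C(4,4)·0.900^4·0.100^0 = 0.656100
Sum = 0.9477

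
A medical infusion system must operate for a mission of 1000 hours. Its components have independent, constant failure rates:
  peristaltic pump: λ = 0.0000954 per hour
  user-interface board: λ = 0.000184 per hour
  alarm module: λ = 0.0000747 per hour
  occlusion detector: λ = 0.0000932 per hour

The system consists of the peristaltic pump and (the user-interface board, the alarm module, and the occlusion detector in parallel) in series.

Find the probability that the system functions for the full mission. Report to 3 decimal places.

0.908

R(peristaltic pump) = exp(−0.0000954 × 1000) = 0.90901
R(user-interface board) = exp(−0.000184 × 1000) = 0.83194
R(alarm module) = exp(−0.0000747 × 1000) = 0.92802
R(occlusion detector) = exp(−0.0000932 × 1000) = 0.91101
Parallel (user-interface board, alarm module, and occlusion detector): 1 − (1 − 0.83194)(1 − 0.92802)(1 − 0.91101) = 0.99892
Series (peristaltic pump and [0.99892]): 0.90901 × 0.99892 = 0.908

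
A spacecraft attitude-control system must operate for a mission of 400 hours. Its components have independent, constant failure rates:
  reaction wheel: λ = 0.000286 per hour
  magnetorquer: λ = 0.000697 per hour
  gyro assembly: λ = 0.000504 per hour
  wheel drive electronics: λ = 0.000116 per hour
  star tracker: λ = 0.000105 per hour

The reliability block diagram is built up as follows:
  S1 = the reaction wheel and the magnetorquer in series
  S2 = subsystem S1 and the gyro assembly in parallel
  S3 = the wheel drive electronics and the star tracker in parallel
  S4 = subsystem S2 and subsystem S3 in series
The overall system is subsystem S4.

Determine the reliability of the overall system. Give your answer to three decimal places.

R(reaction wheel) = exp(−0.000286 × 400) = 0.89190
R(magnetorquer) = exp(−0.000697 × 400) = 0.75669
R(gyro assembly) = exp(−0.000504 × 400) = 0.81742
R(wheel drive electronics) = exp(−0.000116 × 400) = 0.95466
R(star tracker) = exp(−0.000105 × 400) = 0.95887
Series (reaction wheel and magnetorquer): 0.89190 × 0.75669 = 0.67489
Parallel ([0.67489] and gyro assembly): 1 − (1 − 0.67489)(1 − 0.81742) = 0.94064
Parallel (wheel drive electronics and star tracker): 1 − (1 − 0.95466)(1 − 0.95887) = 0.99814
Series ([0.94064] and [0.99814]): 0.94064 × 0.99814 = 0.939

0.939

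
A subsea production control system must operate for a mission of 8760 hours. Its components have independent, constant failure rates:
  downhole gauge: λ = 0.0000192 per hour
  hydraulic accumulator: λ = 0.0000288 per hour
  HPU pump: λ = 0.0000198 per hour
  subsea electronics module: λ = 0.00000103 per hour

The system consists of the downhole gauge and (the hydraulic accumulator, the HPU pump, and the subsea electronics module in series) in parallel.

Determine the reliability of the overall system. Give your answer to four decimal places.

R(downhole gauge) = exp(−0.0000192 × 8760) = 0.845192
R(hydraulic accumulator) = exp(−0.0000288 × 8760) = 0.777021
R(HPU pump) = exp(−0.0000198 × 8760) = 0.840761
R(subsea electronics module) = exp(−0.00000103 × 8760) = 0.991018
Series (hydraulic accumulator, HPU pump, and subsea electronics module): 0.777021 × 0.840761 × 0.991018 = 0.647421
Parallel (downhole gauge and [0.647421]): 1 − (1 − 0.845192)(1 − 0.647421) = 0.9454

0.9454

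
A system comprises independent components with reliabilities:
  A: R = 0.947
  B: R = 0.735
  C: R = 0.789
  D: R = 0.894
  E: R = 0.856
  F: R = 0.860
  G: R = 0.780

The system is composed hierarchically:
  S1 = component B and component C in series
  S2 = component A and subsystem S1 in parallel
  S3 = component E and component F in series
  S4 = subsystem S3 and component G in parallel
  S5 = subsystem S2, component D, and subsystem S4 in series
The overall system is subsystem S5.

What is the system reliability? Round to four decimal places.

Series (B and C): 0.735000 × 0.789000 = 0.579915
Parallel (A and [0.579915]): 1 − (1 − 0.947000)(1 − 0.579915) = 0.977735
Series (E and F): 0.856000 × 0.860000 = 0.736160
Parallel ([0.736160] and G): 1 − (1 − 0.736160)(1 − 0.780000) = 0.941955
Series ([0.977735], D, and [0.941955]): 0.977735 × 0.894000 × 0.941955 = 0.8234

0.8234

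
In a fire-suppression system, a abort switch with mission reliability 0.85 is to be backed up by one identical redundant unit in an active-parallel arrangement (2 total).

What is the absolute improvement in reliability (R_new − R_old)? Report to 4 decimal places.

R_before = 0.85
R_after = 1 − (1 − 0.85)^2 = 0.9775
ΔR = 0.9775 − 0.85 = 0.1275

0.1275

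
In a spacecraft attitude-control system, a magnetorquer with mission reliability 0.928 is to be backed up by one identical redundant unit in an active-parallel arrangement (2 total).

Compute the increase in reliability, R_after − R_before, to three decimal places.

R_before = 0.928
R_after = 1 − (1 − 0.928)^2 = 0.995
ΔR = 0.995 − 0.928 = 0.067

0.067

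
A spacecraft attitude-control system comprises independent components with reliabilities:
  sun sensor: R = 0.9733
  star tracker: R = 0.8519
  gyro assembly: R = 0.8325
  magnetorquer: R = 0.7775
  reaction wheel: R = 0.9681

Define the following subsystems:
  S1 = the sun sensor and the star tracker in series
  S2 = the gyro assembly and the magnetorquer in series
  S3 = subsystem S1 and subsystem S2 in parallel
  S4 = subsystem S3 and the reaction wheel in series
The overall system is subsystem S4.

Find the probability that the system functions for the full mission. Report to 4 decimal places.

Series (sun sensor and star tracker): 0.973300 × 0.851900 = 0.829154
Series (gyro assembly and magnetorquer): 0.832500 × 0.777500 = 0.647269
Parallel ([0.829154] and [0.647269]): 1 − (1 − 0.829154)(1 − 0.647269) = 0.939737
Series ([0.939737] and reaction wheel): 0.939737 × 0.968100 = 0.9098

0.9098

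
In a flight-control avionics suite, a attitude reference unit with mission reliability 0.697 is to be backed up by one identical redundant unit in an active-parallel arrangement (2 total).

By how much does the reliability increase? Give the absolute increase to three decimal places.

0.211

R_before = 0.697
R_after = 1 − (1 − 0.697)^2 = 0.908
ΔR = 0.908 − 0.697 = 0.211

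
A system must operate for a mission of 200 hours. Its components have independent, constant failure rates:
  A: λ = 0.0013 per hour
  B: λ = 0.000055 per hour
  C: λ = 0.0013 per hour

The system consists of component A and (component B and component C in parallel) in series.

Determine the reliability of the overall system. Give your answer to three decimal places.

0.769

R(A) = exp(−0.0013 × 200) = 0.77105
R(B) = exp(−0.000055 × 200) = 0.98906
R(C) = exp(−0.0013 × 200) = 0.77105
Parallel (B and C): 1 − (1 − 0.98906)(1 − 0.77105) = 0.99750
Series (A and [0.99750]): 0.77105 × 0.99750 = 0.769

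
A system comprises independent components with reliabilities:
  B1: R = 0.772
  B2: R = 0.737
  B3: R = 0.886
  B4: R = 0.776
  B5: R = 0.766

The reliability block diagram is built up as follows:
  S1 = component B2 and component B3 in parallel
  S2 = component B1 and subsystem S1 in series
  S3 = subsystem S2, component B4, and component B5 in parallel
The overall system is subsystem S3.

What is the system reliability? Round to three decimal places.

0.987

Parallel (B2 and B3): 1 − (1 − 0.73700)(1 − 0.88600) = 0.97002
Series (B1 and [0.97002]): 0.77200 × 0.97002 = 0.74886
Parallel ([0.74886], B4, and B5): 1 − (1 − 0.74886)(1 − 0.77600)(1 − 0.76600) = 0.987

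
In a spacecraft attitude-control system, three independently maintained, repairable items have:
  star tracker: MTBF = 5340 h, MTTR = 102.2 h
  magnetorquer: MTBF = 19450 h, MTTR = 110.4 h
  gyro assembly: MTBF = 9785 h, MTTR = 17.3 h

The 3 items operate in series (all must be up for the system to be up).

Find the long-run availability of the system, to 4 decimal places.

0.9740

A(star tracker) = MTBF/(MTBF+MTTR) = 5340/(5340+102.2) = 0.981221
A(magnetorquer) = MTBF/(MTBF+MTTR) = 19450/(19450+110.4) = 0.994356
A(gyro assembly) = MTBF/(MTBF+MTTR) = 9785/(9785+17.3) = 0.998235
Series availability: 0.981221 × 0.994356 × 0.998235 = 0.9740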